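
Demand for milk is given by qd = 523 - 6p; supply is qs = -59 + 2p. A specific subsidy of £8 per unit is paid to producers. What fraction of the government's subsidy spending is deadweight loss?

Pre-subsidy: 523 - 6p = -59 + 2p gives p* = 72.75, q* = 86.5.
With the subsidy, sellers receive ps = pb + 8 for each unit, where pb is the price buyers pay.
Supply in terms of pb becomes qs = -59 + 2(pb + 8) = -43 + 2pb. Setting this equal to demand: 523 - 6pb = -43 + 2pb, so pb = 70.75.
Sellers receive ps = 70.75 + 8 = 78.75; q' = 523 − 6·70.75 = 98.5.
ΔCS = ½(86.5 + 98.5)(72.75 − 70.75) = 185; ΔPS = ½(86.5 + 98.5)(78.75 − 72.75) = 555.
Government spending = 8 × 98.5 = 788.
DWL = ½ × 8 × (98.5 − 86.5) = 48; fraction = 48 / 788 = 12/197.

DWL / government spending = 12/197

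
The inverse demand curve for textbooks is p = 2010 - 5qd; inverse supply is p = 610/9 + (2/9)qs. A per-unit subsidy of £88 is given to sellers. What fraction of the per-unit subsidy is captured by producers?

Pre-subsidy: 2010 - 5q = 610/9 + (2/9)q gives q* = 17480/47 and p* = 7070/47.
With the subsidy, sellers receive ps = pb + 88 for each unit, where pb is the price buyers pay.
On the curves, pb = 2010 - 5q and ps = 610/9 + (2/9)q; the wedge ps − pb = 88 gives 610/9 + (2/9)q − (2010 - 5q) = 88, so q' = 18272/47.
Then pb = 2010 − 5·(18272/47) = 3110/47 and ps = 610/9 + (2/9)·(18272/47) = 7246/47.
Buyers' price falls by p* − pb = 7070/47 − 3110/47 = 3960/47; sellers' price rises by ps − p* = 7246/47 − 7070/47 = 176/47.
So producers capture (176/47)/88 = 2/47 of each unit of subsidy.

Producer share = 2/47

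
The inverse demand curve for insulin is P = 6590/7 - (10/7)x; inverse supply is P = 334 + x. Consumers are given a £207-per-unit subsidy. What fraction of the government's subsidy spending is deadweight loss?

DWL / government spending = 1449/11402

Pre-subsidy: 6590/7 - (10/7)x = 334 + x gives x* = 4252/17 and P* = 9930/17.
With the rebate, buyers effectively pay Pb = Ps − 207, where Ps is the price sellers receive.
On the curves, Pb = 6590/7 - (10/7)x and Ps = 334 + x; the wedge Ps − Pb = 207 gives 334 + x − (6590/7 - (10/7)x) = 207, so x' = 5701/17.
Then Pb = 6590/7 − (10/7)·(5701/17) = 7860/17 and Ps = 334 + 1·(5701/17) = 11379/17.
ΔCS = ½(4252/17 + 5701/17)(9930/17 − 7860/17) = 10301355/289; ΔPS = ½(4252/17 + 5701/17)(11379/17 − 9930/17) = 14421897/578.
Government spending = 207 × 5701/17 = 1180107/17.
DWL = ½ × 207 × (5701/17 − 4252/17) = 299943/34; fraction = (299943/34) / (1180107/17) = 1449/11402.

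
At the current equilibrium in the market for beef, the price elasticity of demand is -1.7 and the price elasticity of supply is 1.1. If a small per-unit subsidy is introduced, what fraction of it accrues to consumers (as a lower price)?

Consumer share = 11/28

For a small subsidy around the equilibrium, the benefit split depends on the relative slopes, which at a point are proportional to the elasticities.
Buyer share = εs/(εs + |εd|) = 1.1/(1.1 + 1.7) = 11/28; seller share = |εd|/(εs + |εd|) = 17/28.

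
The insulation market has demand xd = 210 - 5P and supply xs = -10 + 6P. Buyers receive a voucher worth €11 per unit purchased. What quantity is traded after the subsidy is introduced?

Pre-subsidy: 210 - 5P = -10 + 6P gives P* = 20, x* = 110.
With the rebate, buyers effectively pay Pb = Ps − 11, where Ps is the price sellers receive.
Demand in terms of Ps becomes xd = 210 − 5(Ps − 11) = 265 - 5Ps. Setting this equal to supply: 265 - 5Ps = -10 + 6Ps, so Ps = 25.
Buyers pay Pb = 25 − 11 = 14; x' = -10 + 6·25 = 140.

x' = 140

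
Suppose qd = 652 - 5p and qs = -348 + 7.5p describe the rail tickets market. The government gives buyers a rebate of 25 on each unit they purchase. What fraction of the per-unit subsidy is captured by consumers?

Consumer share = 0.6

Pre-subsidy: 652 - 5p = -348 + 7.5p gives p* = 80, q* = 252.
With the rebate, buyers effectively pay pb = ps − 25, where ps is the price sellers receive.
Demand in terms of ps becomes qd = 652 − 5(ps − 25) = 777 - 5ps. Setting this equal to supply: 777 - 5ps = -348 + 7.5ps, so ps = 90.
Buyers pay pb = 90 − 25 = 65; q' = -348 + 7.5·90 = 327.
Buyers' price falls by p* − pb = 80 − 65 = 15; sellers' price rises by ps − p* = 90 − 80 = 10.
So consumers capture 15/25 = 0.6 of each unit of subsidy.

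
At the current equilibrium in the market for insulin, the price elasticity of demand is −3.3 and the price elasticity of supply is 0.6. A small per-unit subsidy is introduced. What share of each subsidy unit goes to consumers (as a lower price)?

Consumer share = 2/13

For a small subsidy around the equilibrium, the benefit split depends on the relative slopes, which at a point are proportional to the elasticities.
Buyer share = εs/(εs + |εd|) = 0.6/(0.6 + 3.3) = 2/13; seller share = |εd|/(εs + |εd|) = 11/13.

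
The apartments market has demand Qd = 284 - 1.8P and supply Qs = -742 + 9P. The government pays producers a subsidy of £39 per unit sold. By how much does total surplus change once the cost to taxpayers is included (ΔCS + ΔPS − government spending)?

Pre-subsidy: 284 - 1.8P = -742 + 9P gives P* = 95, Q* = 113.
With the subsidy, sellers receive Ps = Pb + 39 for each unit, where Pb is the price buyers pay.
Supply in terms of Pb becomes Qs = -742 + 9(Pb + 39) = -391 + 9Pb. Setting this equal to demand: 284 - 1.8Pb = -391 + 9Pb, so Pb = 62.5.
Sellers receive Ps = 62.5 + 39 = 101.5; Q' = 284 − 1.8·62.5 = 171.5.
ΔCS = ½(113 + 171.5)(95 − 62.5) = 4623.125; ΔPS = ½(113 + 171.5)(101.5 − 95) = 924.625.
Government spending = 39 × 171.5 = 6688.5.
Net change = 4623.125 + 924.625 − 6688.5 = -1140.75. The loss equals the DWL triangle ½·39·58.5.

Net change in total surplus = -£1140.75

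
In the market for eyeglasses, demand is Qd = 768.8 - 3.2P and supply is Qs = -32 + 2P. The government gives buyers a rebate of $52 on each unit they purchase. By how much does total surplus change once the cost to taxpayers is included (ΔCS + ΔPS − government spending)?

Net change in total surplus = -$1664

Pre-subsidy: 768.8 - 3.2P = -32 + 2P gives P* = 154, Q* = 276.
With the rebate, buyers effectively pay Pb = Ps − 52, where Ps is the price sellers receive.
Demand in terms of Ps becomes Qd = 768.8 − 3.2(Ps − 52) = 935.2 - 3.2Ps. Setting this equal to supply: 935.2 - 3.2Ps = -32 + 2Ps, so Ps = 186.
Buyers pay Pb = 186 − 52 = 134; Q' = -32 + 2·186 = 340.
ΔCS = ½(276 + 340)(154 − 134) = 6160; ΔPS = ½(276 + 340)(186 − 154) = 9856.
Government spending = 52 × 340 = 17680.
Net change = 6160 + 9856 − 17680 = -1664. The loss equals the DWL triangle ½·52·64.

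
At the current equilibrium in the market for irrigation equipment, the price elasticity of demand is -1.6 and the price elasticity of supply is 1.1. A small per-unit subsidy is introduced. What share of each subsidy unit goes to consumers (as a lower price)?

For a small subsidy around the equilibrium, the benefit split depends on the relative slopes, which at a point are proportional to the elasticities.
Buyer share = εs/(εs + |εd|) = 1.1/(1.1 + 1.6) = 11/27; seller share = |εd|/(εs + |εd|) = 16/27.

Consumer share = 11/27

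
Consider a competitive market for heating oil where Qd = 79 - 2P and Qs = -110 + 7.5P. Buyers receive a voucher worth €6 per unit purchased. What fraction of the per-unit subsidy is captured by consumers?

Consumer share = 15/19

Pre-subsidy: 79 - 2P = -110 + 7.5P gives P* = 378/19, Q* = 745/19.
With the rebate, buyers effectively pay Pb = Ps − 6, where Ps is the price sellers receive.
Demand in terms of Ps becomes Qd = 79 − 2(Ps − 6) = 91 - 2Ps. Setting this equal to supply: 91 - 2Ps = -110 + 7.5Ps, so Ps = 402/19.
Buyers pay Pb = 402/19 − 6 = 288/19; Q' = -110 + 7.5·(402/19) = 925/19.
Buyers' price falls by P* − Pb = 378/19 − 288/19 = 90/19; sellers' price rises by Ps − P* = 402/19 − 378/19 = 24/19.
So consumers capture (90/19)/6 = 15/19 of each unit of subsidy.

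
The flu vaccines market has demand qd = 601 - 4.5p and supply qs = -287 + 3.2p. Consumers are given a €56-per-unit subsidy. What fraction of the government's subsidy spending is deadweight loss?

DWL / government spending = 4032/14381

Pre-subsidy: 601 - 4.5p = -287 + 3.2p gives p* = 8880/77, q* = 6317/77.
With the rebate, buyers effectively pay pb = ps − 56, where ps is the price sellers receive.
Demand in terms of ps becomes qd = 601 − 4.5(ps − 56) = 853 - 4.5ps. Setting this equal to supply: 853 - 4.5ps = -287 + 3.2ps, so ps = 11400/77.
Buyers pay pb = 11400/77 − 56 = 7088/77; q' = -287 + 3.2·(11400/77) = 14381/77.
ΔCS = ½(6317/77 + 14381/77)(8880/77 − 7088/77) = 2649344/847; ΔPS = ½(6317/77 + 14381/77)(11400/77 − 8880/77) = 3725640/847.
Government spending = 56 × 14381/77 = 115048/11.
DWL = ½ × 56 × (14381/77 − 6317/77) = 32256/11; fraction = (32256/11) / (115048/11) = 4032/14381.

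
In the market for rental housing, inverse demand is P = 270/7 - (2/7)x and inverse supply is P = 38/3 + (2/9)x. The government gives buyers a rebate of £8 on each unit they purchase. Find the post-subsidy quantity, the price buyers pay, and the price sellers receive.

Pre-subsidy: 270/7 - (2/7)x = 38/3 + (2/9)x gives x* = 51 and P* = 24.
With the rebate, buyers effectively pay Pb = Ps − 8, where Ps is the price sellers receive.
On the curves, Pb = 270/7 - (2/7)x and Ps = 38/3 + (2/9)x; the wedge Ps − Pb = 8 gives 38/3 + (2/9)x − (270/7 - (2/7)x) = 8, so x' = 66.75.
Then Pb = 270/7 − (2/7)·66.75 = 19.5 and Ps = 38/3 + (2/9)·66.75 = 27.5.

x' = 66.75; buyers pay £19.5; sellers receive £27.5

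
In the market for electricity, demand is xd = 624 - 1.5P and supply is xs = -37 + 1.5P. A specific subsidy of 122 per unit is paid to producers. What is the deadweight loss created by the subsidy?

Deadweight loss = 5581.5

Pre-subsidy: 624 - 1.5P = -37 + 1.5P gives P* = 661/3, x* = 293.5.
With the subsidy, sellers receive Ps = Pb + 122 for each unit, where Pb is the price buyers pay.
Supply in terms of Pb becomes xs = -37 + 1.5(Pb + 122) = 146 + 1.5Pb. Setting this equal to demand: 624 - 1.5Pb = 146 + 1.5Pb, so Pb = 478/3.
Sellers receive Ps = 478/3 + 122 = 844/3; x' = 624 − 1.5·(478/3) = 385.
The subsidy expands output by 385 − 293.5 = 91.5 past the efficient level; on those units the gap between marginal cost and willingness to pay runs from 0 up to 122.
DWL = ½ × 122 × 91.5 = 5581.5.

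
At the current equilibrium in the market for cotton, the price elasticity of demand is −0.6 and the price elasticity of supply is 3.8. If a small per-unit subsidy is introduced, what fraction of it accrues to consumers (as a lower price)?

Consumer share = 19/22

For a small subsidy around the equilibrium, the benefit split depends on the relative slopes, which at a point are proportional to the elasticities.
Buyer share = εs/(εs + |εd|) = 3.8/(3.8 + 0.6) = 19/22; seller share = |εd|/(εs + |εd|) = 3/22.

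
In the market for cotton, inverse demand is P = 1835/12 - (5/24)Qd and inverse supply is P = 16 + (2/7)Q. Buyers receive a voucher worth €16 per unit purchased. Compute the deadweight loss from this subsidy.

Deadweight loss = 21504/83

Pre-subsidy: 1835/12 - (5/24)Q = 16 + (2/7)Q gives Q* = 23002/83 and P* = 7900/83.
With the rebate, buyers effectively pay Pb = Ps − 16, where Ps is the price sellers receive.
On the curves, Pb = 1835/12 - (5/24)Q and Ps = 16 + (2/7)Q; the wedge Ps − Pb = 16 gives 16 + (2/7)Q − (1835/12 - (5/24)Q) = 16, so Q' = 25690/83.
Then Pb = 1835/12 − (5/24)·(25690/83) = 7340/83 and Ps = 16 + (2/7)·(25690/83) = 8668/83.
The subsidy expands output by 25690/83 − 23002/83 = 2688/83 past the efficient level; on those units the gap between marginal cost and willingness to pay runs from 0 up to 16.
DWL = ½ × 16 × 2688/83 = 21504/83.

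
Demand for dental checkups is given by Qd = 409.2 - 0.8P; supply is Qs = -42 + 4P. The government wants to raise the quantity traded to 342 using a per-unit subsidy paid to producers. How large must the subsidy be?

At Q = 342, invert demand for the buyer price: Pb = (409.2 − 342)/0.8 = 84; invert supply for the seller price: Ps = (342 − (-42))/4 = 96.
The subsidy must fill the gap: s = Ps − Pb = 96 − 84 = 12.

Required subsidy s = 12 per unit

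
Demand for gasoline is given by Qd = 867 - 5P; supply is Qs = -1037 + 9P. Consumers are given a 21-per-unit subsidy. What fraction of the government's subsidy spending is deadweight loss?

Pre-subsidy: 867 - 5P = -1037 + 9P gives P* = 136, Q* = 187.
With the rebate, buyers effectively pay Pb = Ps − 21, where Ps is the price sellers receive.
Demand in terms of Ps becomes Qd = 867 − 5(Ps − 21) = 972 - 5Ps. Setting this equal to supply: 972 - 5Ps = -1037 + 9Ps, so Ps = 143.5.
Buyers pay Pb = 143.5 − 21 = 122.5; Q' = -1037 + 9·143.5 = 254.5.
ΔCS = ½(187 + 254.5)(136 − 122.5) = 2980.125; ΔPS = ½(187 + 254.5)(143.5 − 136) = 1655.625.
Government spending = 21 × 254.5 = 5344.5.
DWL = ½ × 21 × (254.5 − 187) = 708.75; fraction = 708.75 / 5344.5 = 135/1018.

DWL / government spending = 135/1018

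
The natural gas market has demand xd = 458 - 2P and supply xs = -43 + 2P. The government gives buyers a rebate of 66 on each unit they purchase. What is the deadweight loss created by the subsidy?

Pre-subsidy: 458 - 2P = -43 + 2P gives P* = 125.25, x* = 207.5.
With the rebate, buyers effectively pay Pb = Ps − 66, where Ps is the price sellers receive.
Demand in terms of Ps becomes xd = 458 − 2(Ps − 66) = 590 - 2Ps. Setting this equal to supply: 590 - 2Ps = -43 + 2Ps, so Ps = 158.25.
Buyers pay Pb = 158.25 − 66 = 92.25; x' = -43 + 2·158.25 = 273.5.
The subsidy expands output by 273.5 − 207.5 = 66 past the efficient level; on those units the gap between marginal cost and willingness to pay runs from 0 up to 66.
DWL = ½ × 66 × 66 = 2178.

Deadweight loss = 2178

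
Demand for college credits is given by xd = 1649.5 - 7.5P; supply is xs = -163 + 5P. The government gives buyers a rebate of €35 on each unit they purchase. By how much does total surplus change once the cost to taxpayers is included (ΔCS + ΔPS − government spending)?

Net change in total surplus = -€1837.5

Pre-subsidy: 1649.5 - 7.5P = -163 + 5P gives P* = 145, x* = 562.
With the rebate, buyers effectively pay Pb = Ps − 35, where Ps is the price sellers receive.
Demand in terms of Ps becomes xd = 1649.5 − 7.5(Ps − 35) = 1912 - 7.5Ps. Setting this equal to supply: 1912 - 7.5Ps = -163 + 5Ps, so Ps = 166.
Buyers pay Pb = 166 − 35 = 131; x' = -163 + 5·166 = 667.
ΔCS = ½(562 + 667)(145 − 131) = 8603; ΔPS = ½(562 + 667)(166 − 145) = 12904.5.
Government spending = 35 × 667 = 23345.
Net change = 8603 + 12904.5 − 23345 = -1837.5. The loss equals the DWL triangle ½·35·105.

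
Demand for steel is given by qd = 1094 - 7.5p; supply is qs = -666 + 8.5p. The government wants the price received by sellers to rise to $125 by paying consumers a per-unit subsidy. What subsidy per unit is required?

Required subsidy s = $32 per unit

At a seller price of 125, quantity supplied is -666 + 8.5·125 = 396.5.
Buyers absorb 396.5 only when they pay pb with 1094 − 7.5·pb = 396.5, i.e. pb = 93.
s = ps − pb = 125 − 93 = 32.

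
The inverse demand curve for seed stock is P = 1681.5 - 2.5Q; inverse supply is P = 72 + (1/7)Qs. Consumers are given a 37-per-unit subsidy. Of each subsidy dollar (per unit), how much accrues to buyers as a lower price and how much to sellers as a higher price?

Buyers gain 35 per unit; sellers gain 2 per unit

Pre-subsidy: 1681.5 - 2.5Q = 72 + (1/7)Q gives Q* = 609 and P* = 159.
With the rebate, buyers effectively pay Pb = Ps − 37, where Ps is the price sellers receive.
On the curves, Pb = 1681.5 - 2.5Q and Ps = 72 + (1/7)Q; the wedge Ps − Pb = 37 gives 72 + (1/7)Q − (1681.5 - 2.5Q) = 37, so Q' = 623.
Then Pb = 1681.5 − 2.5·623 = 124 and Ps = 72 + (1/7)·623 = 161.
Buyers' price falls by P* − Pb = 159 − 124 = 35; sellers' price rises by Ps − P* = 161 − 159 = 2.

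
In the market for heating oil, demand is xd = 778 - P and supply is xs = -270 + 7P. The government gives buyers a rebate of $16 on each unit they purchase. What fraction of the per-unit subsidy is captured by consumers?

Consumer share = 0.875

Pre-subsidy: 778 - P = -270 + 7P gives P* = 131, x* = 647.
With the rebate, buyers effectively pay Pb = Ps − 16, where Ps is the price sellers receive.
Demand in terms of Ps becomes xd = 778 − 1(Ps − 16) = 794 - Ps. Setting this equal to supply: 794 - Ps = -270 + 7Ps, so Ps = 133.
Buyers pay Pb = 133 − 16 = 117; x' = -270 + 7·133 = 661.
Buyers' price falls by P* − Pb = 131 − 117 = 14; sellers' price rises by Ps − P* = 133 − 131 = 2.
So consumers capture 14/16 = 0.875 of each unit of subsidy.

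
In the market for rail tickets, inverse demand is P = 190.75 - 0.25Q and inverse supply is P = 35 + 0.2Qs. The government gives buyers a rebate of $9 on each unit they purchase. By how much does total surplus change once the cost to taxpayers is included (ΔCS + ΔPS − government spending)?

Net change in total surplus = -$90

Pre-subsidy: 190.75 - 0.25Q = 35 + 0.2Q gives Q* = 3115/9 and P* = 938/9.
With the rebate, buyers effectively pay Pb = Ps − 9, where Ps is the price sellers receive.
On the curves, Pb = 190.75 - 0.25Q and Ps = 35 + 0.2Q; the wedge Ps − Pb = 9 gives 35 + 0.2Q − (190.75 - 0.25Q) = 9, so Q' = 3295/9.
Then Pb = 190.75 − 0.25·(3295/9) = 893/9 and Ps = 35 + 0.2·(3295/9) = 974/9.
ΔCS = ½(3115/9 + 3295/9)(938/9 − 893/9) = 16025/9; ΔPS = ½(3115/9 + 3295/9)(974/9 − 938/9) = 12820/9.
Government spending = 9 × 3295/9 = 3295.
Net change = 16025/9 + 12820/9 − 3295 = -90. The loss equals the DWL triangle ½·9·20.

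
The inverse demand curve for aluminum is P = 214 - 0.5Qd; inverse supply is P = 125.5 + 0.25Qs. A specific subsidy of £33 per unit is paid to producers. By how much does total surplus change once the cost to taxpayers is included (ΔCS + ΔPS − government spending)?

Net change in total surplus = -£726

Pre-subsidy: 214 - 0.5Q = 125.5 + 0.25Q gives Q* = 118 and P* = 155.
With the subsidy, sellers receive Ps = Pb + 33 for each unit, where Pb is the price buyers pay.
On the curves, Pb = 214 - 0.5Q and Ps = 125.5 + 0.25Q; the wedge Ps − Pb = 33 gives 125.5 + 0.25Q − (214 - 0.5Q) = 33, so Q' = 162.
Then Pb = 214 − 0.5·162 = 133 and Ps = 125.5 + 0.25·162 = 166.
ΔCS = ½(118 + 162)(155 − 133) = 3080; ΔPS = ½(118 + 162)(166 − 155) = 1540.
Government spending = 33 × 162 = 5346.
Net change = 3080 + 1540 − 5346 = -726. The loss equals the DWL triangle ½·33·44.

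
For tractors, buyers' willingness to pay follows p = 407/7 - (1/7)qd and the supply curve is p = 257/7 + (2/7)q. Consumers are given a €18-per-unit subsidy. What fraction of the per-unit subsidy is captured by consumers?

Pre-subsidy: 407/7 - (1/7)q = 257/7 + (2/7)q gives q* = 50 and p* = 51.
With the rebate, buyers effectively pay pb = ps − 18, where ps is the price sellers receive.
On the curves, pb = 407/7 - (1/7)q and ps = 257/7 + (2/7)q; the wedge ps − pb = 18 gives 257/7 + (2/7)q − (407/7 - (1/7)q) = 18, so q' = 92.
Then pb = 407/7 − (1/7)·92 = 45 and ps = 257/7 + (2/7)·92 = 63.
Buyers' price falls by p* − pb = 51 − 45 = 6; sellers' price rises by ps − p* = 63 − 51 = 12.
So consumers capture 6/18 = 1/3 of each unit of subsidy.

Consumer share = 1/3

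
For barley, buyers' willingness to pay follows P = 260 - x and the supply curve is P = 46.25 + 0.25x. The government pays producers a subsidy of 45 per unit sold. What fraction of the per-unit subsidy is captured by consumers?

Pre-subsidy: 260 - x = 46.25 + 0.25x gives x* = 171 and P* = 89.
With the subsidy, sellers receive Ps = Pb + 45 for each unit, where Pb is the price buyers pay.
On the curves, Pb = 260 - x and Ps = 46.25 + 0.25x; the wedge Ps − Pb = 45 gives 46.25 + 0.25x − (260 - x) = 45, so x' = 207.
Then Pb = 260 − 1·207 = 53 and Ps = 46.25 + 0.25·207 = 98.
Buyers' price falls by P* − Pb = 89 − 53 = 36; sellers' price rises by Ps − P* = 98 − 89 = 9.
So consumers capture 36/45 = 0.8 of each unit of subsidy.

Consumer share = 0.8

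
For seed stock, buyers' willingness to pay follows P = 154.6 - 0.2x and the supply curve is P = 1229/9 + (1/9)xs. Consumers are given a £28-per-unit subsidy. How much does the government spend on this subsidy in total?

Government cost = £4144

Pre-subsidy: 154.6 - 0.2x = 1229/9 + (1/9)x gives x* = 58 and P* = 143.
With the rebate, buyers effectively pay Pb = Ps − 28, where Ps is the price sellers receive.
On the curves, Pb = 154.6 - 0.2x and Ps = 1229/9 + (1/9)x; the wedge Ps − Pb = 28 gives 1229/9 + (1/9)x − (154.6 - 0.2x) = 28, so x' = 148.
Then Pb = 154.6 − 0.2·148 = 125 and Ps = 1229/9 + (1/9)·148 = 153.
Government outlay = subsidy × quantity = 28 × 148 = 4144.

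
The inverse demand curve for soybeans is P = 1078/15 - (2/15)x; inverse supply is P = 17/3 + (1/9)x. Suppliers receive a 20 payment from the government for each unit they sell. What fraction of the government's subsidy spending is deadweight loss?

DWL / government spending = 50/431

Pre-subsidy: 1078/15 - (2/15)x = 17/3 + (1/9)x gives x* = 2979/11 and P* = 1180/33.
With the subsidy, sellers receive Ps = Pb + 20 for each unit, where Pb is the price buyers pay.
On the curves, Pb = 1078/15 - (2/15)x and Ps = 17/3 + (1/9)x; the wedge Ps − Pb = 20 gives 17/3 + (1/9)x − (1078/15 - (2/15)x) = 20, so x' = 3879/11.
Then Pb = 1078/15 − (2/15)·(3879/11) = 820/33 and Ps = 17/3 + (1/9)·(3879/11) = 1480/33.
ΔCS = ½(2979/11 + 3879/11)(1180/33 − 820/33) = 411480/121; ΔPS = ½(2979/11 + 3879/11)(1480/33 − 1180/33) = 342900/121.
Government spending = 20 × 3879/11 = 77580/11.
DWL = ½ × 20 × (3879/11 − 2979/11) = 9000/11; fraction = (9000/11) / (77580/11) = 50/431.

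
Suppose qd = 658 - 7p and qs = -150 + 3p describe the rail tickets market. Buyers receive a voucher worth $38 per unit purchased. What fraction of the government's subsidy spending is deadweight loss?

Pre-subsidy: 658 - 7p = -150 + 3p gives p* = 80.8, q* = 92.4.
With the rebate, buyers effectively pay pb = ps − 38, where ps is the price sellers receive.
Demand in terms of ps becomes qd = 658 − 7(ps − 38) = 924 - 7ps. Setting this equal to supply: 924 - 7ps = -150 + 3ps, so ps = 107.4.
Buyers pay pb = 107.4 − 38 = 69.4; q' = -150 + 3·107.4 = 172.2.
ΔCS = ½(92.4 + 172.2)(80.8 − 69.4) = 1508.22; ΔPS = ½(92.4 + 172.2)(107.4 − 80.8) = 3519.18.
Government spending = 38 × 172.2 = 6543.6.
DWL = ½ × 38 × (172.2 − 92.4) = 1516.2; fraction = 1516.2 / 6543.6 = 19/82.

DWL / government spending = 19/82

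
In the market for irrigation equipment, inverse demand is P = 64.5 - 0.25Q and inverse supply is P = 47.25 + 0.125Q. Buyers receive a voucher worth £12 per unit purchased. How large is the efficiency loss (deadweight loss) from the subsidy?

Pre-subsidy: 64.5 - 0.25Q = 47.25 + 0.125Q gives Q* = 46 and P* = 53.
With the rebate, buyers effectively pay Pb = Ps − 12, where Ps is the price sellers receive.
On the curves, Pb = 64.5 - 0.25Q and Ps = 47.25 + 0.125Q; the wedge Ps − Pb = 12 gives 47.25 + 0.125Q − (64.5 - 0.25Q) = 12, so Q' = 78.
Then Pb = 64.5 − 0.25·78 = 45 and Ps = 47.25 + 0.125·78 = 57.
The subsidy expands output by 78 − 46 = 32 past the efficient level; on those units the gap between marginal cost and willingness to pay runs from 0 up to 12.
DWL = ½ × 12 × 32 = 192.

Deadweight loss = £192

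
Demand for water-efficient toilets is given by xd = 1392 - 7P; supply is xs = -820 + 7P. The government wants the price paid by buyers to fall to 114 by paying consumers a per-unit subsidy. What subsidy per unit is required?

At a buyer price of 114, quantity demanded is 1392 − 7·114 = 594.
Sellers supply 594 only when they receive Ps with -820 + 7·Ps = 594, i.e. Ps = 202.
s = Ps − Pb = 202 − 114 = 88.

Required subsidy s = 88 per unit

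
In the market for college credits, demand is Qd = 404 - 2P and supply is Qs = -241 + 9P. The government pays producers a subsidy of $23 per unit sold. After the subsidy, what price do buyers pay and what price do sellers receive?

Buyers pay 438/11; sellers receive 691/11

Pre-subsidy: 404 - 2P = -241 + 9P gives P* = 645/11, Q* = 3154/11.
With the subsidy, sellers receive Ps = Pb + 23 for each unit, where Pb is the price buyers pay.
Supply in terms of Pb becomes Qs = -241 + 9(Pb + 23) = -34 + 9Pb. Setting this equal to demand: 404 - 2Pb = -34 + 9Pb, so Pb = 438/11.
Sellers receive Ps = 438/11 + 23 = 691/11; Q' = 404 − 2·(438/11) = 3568/11.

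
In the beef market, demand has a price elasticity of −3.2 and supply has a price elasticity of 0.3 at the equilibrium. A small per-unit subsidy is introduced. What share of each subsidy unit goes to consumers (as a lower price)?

Consumer share = 3/35

For a small subsidy around the equilibrium, the benefit split depends on the relative slopes, which at a point are proportional to the elasticities.
Buyer share = εs/(εs + |εd|) = 0.3/(0.3 + 3.2) = 3/35; seller share = |εd|/(εs + |εd|) = 32/35.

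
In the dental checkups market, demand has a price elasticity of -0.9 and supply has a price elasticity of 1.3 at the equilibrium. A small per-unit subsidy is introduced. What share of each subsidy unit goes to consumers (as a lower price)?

Consumer share = 13/22

For a small subsidy around the equilibrium, the benefit split depends on the relative slopes, which at a point are proportional to the elasticities.
Buyer share = εs/(εs + |εd|) = 1.3/(1.3 + 0.9) = 13/22; seller share = |εd|/(εs + |εd|) = 9/22.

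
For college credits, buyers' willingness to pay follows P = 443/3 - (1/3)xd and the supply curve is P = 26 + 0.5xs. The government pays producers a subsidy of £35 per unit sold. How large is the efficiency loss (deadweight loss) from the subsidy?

Deadweight loss = £735

Pre-subsidy: 443/3 - (1/3)x = 26 + 0.5x gives x* = 146 and P* = 99.
With the subsidy, sellers receive Ps = Pb + 35 for each unit, where Pb is the price buyers pay.
On the curves, Pb = 443/3 - (1/3)x and Ps = 26 + 0.5x; the wedge Ps − Pb = 35 gives 26 + 0.5x − (443/3 - (1/3)x) = 35, so x' = 188.
Then Pb = 443/3 − (1/3)·188 = 85 and Ps = 26 + 0.5·188 = 120.
The subsidy expands output by 188 − 146 = 42 past the efficient level; on those units the gap between marginal cost and willingness to pay runs from 0 up to 35.
DWL = ½ × 35 × 42 = 735.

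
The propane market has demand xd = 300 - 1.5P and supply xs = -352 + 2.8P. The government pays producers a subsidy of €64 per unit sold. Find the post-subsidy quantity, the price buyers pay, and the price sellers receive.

x' = 5808/43; buyers pay 4728/43; sellers receive 7480/43

Pre-subsidy: 300 - 1.5P = -352 + 2.8P gives P* = 6520/43, x* = 3120/43.
With the subsidy, sellers receive Ps = Pb + 64 for each unit, where Pb is the price buyers pay.
Supply in terms of Pb becomes xs = -352 + 2.8(Pb + 64) = -172.8 + 2.8Pb. Setting this equal to demand: 300 - 1.5Pb = -172.8 + 2.8Pb, so Pb = 4728/43.
Sellers receive Ps = 4728/43 + 64 = 7480/43; x' = 300 − 1.5·(4728/43) = 5808/43.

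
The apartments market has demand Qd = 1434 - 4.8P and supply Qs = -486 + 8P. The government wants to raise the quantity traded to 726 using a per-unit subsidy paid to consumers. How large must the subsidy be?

Required subsidy s = 4 per unit

At Q = 726, invert demand for the buyer price: Pb = (1434 − 726)/4.8 = 147.5; invert supply for the seller price: Ps = (726 − (-486))/8 = 151.5.
The subsidy must fill the gap: s = Ps − Pb = 151.5 − 147.5 = 4.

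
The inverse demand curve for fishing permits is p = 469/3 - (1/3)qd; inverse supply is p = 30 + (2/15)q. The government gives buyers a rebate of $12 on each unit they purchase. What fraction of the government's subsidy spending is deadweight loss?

Pre-subsidy: 469/3 - (1/3)q = 30 + (2/15)q gives q* = 1895/7 and p* = 1388/21.
With the rebate, buyers effectively pay pb = ps − 12, where ps is the price sellers receive.
On the curves, pb = 469/3 - (1/3)q and ps = 30 + (2/15)q; the wedge ps − pb = 12 gives 30 + (2/15)q − (469/3 - (1/3)q) = 12, so q' = 2075/7.
Then pb = 469/3 − (1/3)·(2075/7) = 1208/21 and ps = 30 + (2/15)·(2075/7) = 1460/21.
ΔCS = ½(1895/7 + 2075/7)(1388/21 − 1208/21) = 119100/49; ΔPS = ½(1895/7 + 2075/7)(1460/21 − 1388/21) = 47640/49.
Government spending = 12 × 2075/7 = 24900/7.
DWL = ½ × 12 × (2075/7 − 1895/7) = 1080/7; fraction = (1080/7) / (24900/7) = 18/415.

DWL / government spending = 18/415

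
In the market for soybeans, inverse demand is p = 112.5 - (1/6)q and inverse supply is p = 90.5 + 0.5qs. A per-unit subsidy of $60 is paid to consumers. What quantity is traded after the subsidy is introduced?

q' = 123

Pre-subsidy: 112.5 - (1/6)q = 90.5 + 0.5q gives q* = 33 and p* = 107.
With the rebate, buyers effectively pay pb = ps − 60, where ps is the price sellers receive.
On the curves, pb = 112.5 - (1/6)q and ps = 90.5 + 0.5q; the wedge ps − pb = 60 gives 90.5 + 0.5q − (112.5 - (1/6)q) = 60, so q' = 123.
Then pb = 112.5 − (1/6)·123 = 92 and ps = 90.5 + 0.5·123 = 152.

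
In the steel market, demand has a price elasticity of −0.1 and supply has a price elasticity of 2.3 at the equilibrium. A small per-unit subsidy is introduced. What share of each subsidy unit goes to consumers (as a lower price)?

Consumer share = 23/24

For a small subsidy around the equilibrium, the benefit split depends on the relative slopes, which at a point are proportional to the elasticities.
Buyer share = εs/(εs + |εd|) = 2.3/(2.3 + 0.1) = 23/24; seller share = |εd|/(εs + |εd|) = 1/24.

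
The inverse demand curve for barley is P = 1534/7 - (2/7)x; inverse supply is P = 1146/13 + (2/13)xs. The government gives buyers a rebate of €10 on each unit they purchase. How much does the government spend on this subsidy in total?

Pre-subsidy: 1534/7 - (2/7)x = 1146/13 + (2/13)x gives x* = 298 and P* = 134.
With the rebate, buyers effectively pay Pb = Ps − 10, where Ps is the price sellers receive.
On the curves, Pb = 1534/7 - (2/7)x and Ps = 1146/13 + (2/13)x; the wedge Ps − Pb = 10 gives 1146/13 + (2/13)x − (1534/7 - (2/7)x) = 10, so x' = 320.75.
Then Pb = 1534/7 − (2/7)·320.75 = 127.5 and Ps = 1146/13 + (2/13)·320.75 = 137.5.
Government outlay = subsidy × quantity = 10 × 320.75 = 3207.5.

Government cost = €3207.5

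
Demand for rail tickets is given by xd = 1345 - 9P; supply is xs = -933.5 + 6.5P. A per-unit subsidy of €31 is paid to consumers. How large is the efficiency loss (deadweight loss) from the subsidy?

Deadweight loss = €1813.5

Pre-subsidy: 1345 - 9P = -933.5 + 6.5P gives P* = 147, x* = 22.
With the rebate, buyers effectively pay Pb = Ps − 31, where Ps is the price sellers receive.
Demand in terms of Ps becomes xd = 1345 − 9(Ps − 31) = 1624 - 9Ps. Setting this equal to supply: 1624 - 9Ps = -933.5 + 6.5Ps, so Ps = 165.
Buyers pay Pb = 165 − 31 = 134; x' = -933.5 + 6.5·165 = 139.
The subsidy expands output by 139 − 22 = 117 past the efficient level; on those units the gap between marginal cost and willingness to pay runs from 0 up to 31.
DWL = ½ × 31 × 117 = 1813.5.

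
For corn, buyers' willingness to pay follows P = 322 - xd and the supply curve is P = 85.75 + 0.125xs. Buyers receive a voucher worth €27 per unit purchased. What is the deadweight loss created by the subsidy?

Pre-subsidy: 322 - x = 85.75 + 0.125x gives x* = 210 and P* = 112.
With the rebate, buyers effectively pay Pb = Ps − 27, where Ps is the price sellers receive.
On the curves, Pb = 322 - x and Ps = 85.75 + 0.125x; the wedge Ps − Pb = 27 gives 85.75 + 0.125x − (322 - x) = 27, so x' = 234.
Then Pb = 322 − 1·234 = 88 and Ps = 85.75 + 0.125·234 = 115.
The subsidy expands output by 234 − 210 = 24 past the efficient level; on those units the gap between marginal cost and willingness to pay runs from 0 up to 27.
DWL = ½ × 27 × 24 = 324.

Deadweight loss = €324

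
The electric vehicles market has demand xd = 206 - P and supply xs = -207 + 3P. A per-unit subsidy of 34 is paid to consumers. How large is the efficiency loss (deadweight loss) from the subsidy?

Deadweight loss = 433.5

Pre-subsidy: 206 - P = -207 + 3P gives P* = 103.25, x* = 102.75.
With the rebate, buyers effectively pay Pb = Ps − 34, where Ps is the price sellers receive.
Demand in terms of Ps becomes xd = 206 − 1(Ps − 34) = 240 - Ps. Setting this equal to supply: 240 - Ps = -207 + 3Ps, so Ps = 111.75.
Buyers pay Pb = 111.75 − 34 = 77.75; x' = -207 + 3·111.75 = 128.25.
The subsidy expands output by 128.25 − 102.75 = 25.5 past the efficient level; on those units the gap between marginal cost and willingness to pay runs from 0 up to 34.
DWL = ½ × 34 × 25.5 = 433.5.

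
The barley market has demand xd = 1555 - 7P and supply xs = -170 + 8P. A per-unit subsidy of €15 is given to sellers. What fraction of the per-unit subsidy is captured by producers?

Pre-subsidy: 1555 - 7P = -170 + 8P gives P* = 115, x* = 750.
With the subsidy, sellers receive Ps = Pb + 15 for each unit, where Pb is the price buyers pay.
Supply in terms of Pb becomes xs = -170 + 8(Pb + 15) = -50 + 8Pb. Setting this equal to demand: 1555 - 7Pb = -50 + 8Pb, so Pb = 107.
Sellers receive Ps = 107 + 15 = 122; x' = 1555 − 7·107 = 806.
Buyers' price falls by P* − Pb = 115 − 107 = 8; sellers' price rises by Ps − P* = 122 − 115 = 7.
So producers capture 7/15 = 7/15 of each unit of subsidy.

Producer share = 7/15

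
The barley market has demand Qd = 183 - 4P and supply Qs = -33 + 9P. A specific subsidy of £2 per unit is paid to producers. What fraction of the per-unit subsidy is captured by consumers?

Pre-subsidy: 183 - 4P = -33 + 9P gives P* = 216/13, Q* = 1515/13.
With the subsidy, sellers receive Ps = Pb + 2 for each unit, where Pb is the price buyers pay.
Supply in terms of Pb becomes Qs = -33 + 9(Pb + 2) = -15 + 9Pb. Setting this equal to demand: 183 - 4Pb = -15 + 9Pb, so Pb = 198/13.
Sellers receive Ps = 198/13 + 2 = 224/13; Q' = 183 − 4·(198/13) = 1587/13.
Buyers' price falls by P* − Pb = 216/13 − 198/13 = 18/13; sellers' price rises by Ps − P* = 224/13 − 216/13 = 8/13.
So consumers capture (18/13)/2 = 9/13 of each unit of subsidy.

Consumer share = 9/13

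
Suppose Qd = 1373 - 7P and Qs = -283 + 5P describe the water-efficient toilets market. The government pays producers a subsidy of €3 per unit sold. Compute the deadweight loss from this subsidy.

Deadweight loss = €13.125

Pre-subsidy: 1373 - 7P = -283 + 5P gives P* = 138, Q* = 407.
With the subsidy, sellers receive Ps = Pb + 3 for each unit, where Pb is the price buyers pay.
Supply in terms of Pb becomes Qs = -283 + 5(Pb + 3) = -268 + 5Pb. Setting this equal to demand: 1373 - 7Pb = -268 + 5Pb, so Pb = 136.75.
Sellers receive Ps = 136.75 + 3 = 139.75; Q' = 1373 − 7·136.75 = 415.75.
The subsidy expands output by 415.75 − 407 = 8.75 past the efficient level; on those units the gap between marginal cost and willingness to pay runs from 0 up to 3.
DWL = ½ × 3 × 8.75 = 13.125.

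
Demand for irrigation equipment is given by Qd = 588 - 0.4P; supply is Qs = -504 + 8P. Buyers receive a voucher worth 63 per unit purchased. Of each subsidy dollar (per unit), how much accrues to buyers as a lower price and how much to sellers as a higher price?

Buyers gain 60 per unit; sellers gain 3 per unit

Pre-subsidy: 588 - 0.4P = -504 + 8P gives P* = 130, Q* = 536.
With the rebate, buyers effectively pay Pb = Ps − 63, where Ps is the price sellers receive.
Demand in terms of Ps becomes Qd = 588 − 0.4(Ps − 63) = 613.2 - 0.4Ps. Setting this equal to supply: 613.2 - 0.4Ps = -504 + 8Ps, so Ps = 133.
Buyers pay Pb = 133 − 63 = 70; Q' = -504 + 8·133 = 560.
Buyers' price falls by P* − Pb = 130 − 70 = 60; sellers' price rises by Ps − P* = 133 − 130 = 3.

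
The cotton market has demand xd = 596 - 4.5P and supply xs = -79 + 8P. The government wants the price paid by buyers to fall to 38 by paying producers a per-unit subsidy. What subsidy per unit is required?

At a buyer price of 38, quantity demanded is 596 − 4.5·38 = 425.
Sellers supply 425 only when they receive Ps with -79 + 8·Ps = 425, i.e. Ps = 63.
s = Ps − Pb = 63 − 38 = 25.

Required subsidy s = 25 per unit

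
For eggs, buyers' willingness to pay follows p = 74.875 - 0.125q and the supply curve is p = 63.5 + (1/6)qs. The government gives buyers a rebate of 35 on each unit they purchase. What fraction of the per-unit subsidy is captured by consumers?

Pre-subsidy: 74.875 - 0.125q = 63.5 + (1/6)q gives q* = 39 and p* = 70.
With the rebate, buyers effectively pay pb = ps − 35, where ps is the price sellers receive.
On the curves, pb = 74.875 - 0.125q and ps = 63.5 + (1/6)q; the wedge ps − pb = 35 gives 63.5 + (1/6)q − (74.875 - 0.125q) = 35, so q' = 159.
Then pb = 74.875 − 0.125·159 = 55 and ps = 63.5 + (1/6)·159 = 90.
Buyers' price falls by p* − pb = 70 − 55 = 15; sellers' price rises by ps − p* = 90 − 70 = 20.
So consumers capture 15/35 = 3/7 of each unit of subsidy.

Consumer share = 3/7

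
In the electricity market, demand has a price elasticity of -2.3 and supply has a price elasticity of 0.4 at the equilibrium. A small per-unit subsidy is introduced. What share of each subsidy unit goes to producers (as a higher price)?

For a small subsidy around the equilibrium, the benefit split depends on the relative slopes, which at a point are proportional to the elasticities.
Buyer share = εs/(εs + |εd|) = 0.4/(0.4 + 2.3) = 4/27; seller share = |εd|/(εs + |εd|) = 23/27.
So producers capture 23/27 of the subsidy.

Producer share = 23/27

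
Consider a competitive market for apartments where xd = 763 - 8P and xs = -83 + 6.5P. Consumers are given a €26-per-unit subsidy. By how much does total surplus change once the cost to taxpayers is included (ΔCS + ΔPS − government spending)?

Pre-subsidy: 763 - 8P = -83 + 6.5P gives P* = 1692/29, x* = 8591/29.
With the rebate, buyers effectively pay Pb = Ps − 26, where Ps is the price sellers receive.
Demand in terms of Ps becomes xd = 763 − 8(Ps − 26) = 971 - 8Ps. Setting this equal to supply: 971 - 8Ps = -83 + 6.5Ps, so Ps = 2108/29.
Buyers pay Pb = 2108/29 − 26 = 1354/29; x' = -83 + 6.5·(2108/29) = 11295/29.
ΔCS = ½(8591/29 + 11295/29)(1692/29 − 1354/29) = 3360734/841; ΔPS = ½(8591/29 + 11295/29)(2108/29 − 1692/29) = 4136288/841.
Government spending = 26 × 11295/29 = 293670/29.
Net change = 3360734/841 + 4136288/841 − 293670/29 = -35152/29. The loss equals the DWL triangle ½·26·2704/29.

Net change in total surplus = -35152/29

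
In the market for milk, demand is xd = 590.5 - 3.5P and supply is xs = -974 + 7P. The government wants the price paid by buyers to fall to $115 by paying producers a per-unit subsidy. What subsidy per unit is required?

At a buyer price of 115, quantity demanded is 590.5 − 3.5·115 = 188.
Sellers supply 188 only when they receive Ps with -974 + 7·Ps = 188, i.e. Ps = 166.
s = Ps − Pb = 166 − 115 = 51.

Required subsidy s = $51 per unit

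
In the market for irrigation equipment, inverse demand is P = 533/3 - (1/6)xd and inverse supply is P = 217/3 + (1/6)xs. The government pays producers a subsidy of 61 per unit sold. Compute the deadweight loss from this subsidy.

Pre-subsidy: 533/3 - (1/6)x = 217/3 + (1/6)x gives x* = 316 and P* = 125.
With the subsidy, sellers receive Ps = Pb + 61 for each unit, where Pb is the price buyers pay.
On the curves, Pb = 533/3 - (1/6)x and Ps = 217/3 + (1/6)x; the wedge Ps − Pb = 61 gives 217/3 + (1/6)x − (533/3 - (1/6)x) = 61, so x' = 499.
Then Pb = 533/3 − (1/6)·499 = 94.5 and Ps = 217/3 + (1/6)·499 = 155.5.
The subsidy expands output by 499 − 316 = 183 past the efficient level; on those units the gap between marginal cost and willingness to pay runs from 0 up to 61.
DWL = ½ × 61 × 183 = 5581.5.

Deadweight loss = 5581.5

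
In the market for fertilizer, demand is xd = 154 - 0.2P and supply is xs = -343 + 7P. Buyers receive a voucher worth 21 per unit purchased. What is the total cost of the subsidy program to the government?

Government cost = 18179/6

Pre-subsidy: 154 - 0.2P = -343 + 7P gives P* = 2485/36, x* = 5047/36.
With the rebate, buyers effectively pay Pb = Ps − 21, where Ps is the price sellers receive.
Demand in terms of Ps becomes xd = 154 − 0.2(Ps − 21) = 158.2 - 0.2Ps. Setting this equal to supply: 158.2 - 0.2Ps = -343 + 7Ps, so Ps = 1253/18.
Buyers pay Pb = 1253/18 − 21 = 875/18; x' = -343 + 7·(1253/18) = 2597/18.
Government outlay = subsidy × quantity = 21 × 2597/18 = 18179/6.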